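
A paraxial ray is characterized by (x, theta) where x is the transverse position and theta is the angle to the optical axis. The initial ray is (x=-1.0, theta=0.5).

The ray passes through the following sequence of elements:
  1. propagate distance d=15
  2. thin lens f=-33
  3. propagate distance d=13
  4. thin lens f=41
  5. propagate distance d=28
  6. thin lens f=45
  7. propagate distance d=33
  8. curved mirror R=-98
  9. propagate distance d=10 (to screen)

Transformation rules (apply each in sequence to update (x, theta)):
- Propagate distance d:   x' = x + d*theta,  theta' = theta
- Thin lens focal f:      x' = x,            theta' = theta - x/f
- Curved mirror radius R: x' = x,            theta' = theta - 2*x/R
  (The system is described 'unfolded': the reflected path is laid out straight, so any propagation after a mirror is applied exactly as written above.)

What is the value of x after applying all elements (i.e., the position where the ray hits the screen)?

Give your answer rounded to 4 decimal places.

Answer: 18.2051

Derivation:
Initial: x=-1.0000 theta=0.5000
After 1 (propagate distance d=15): x=6.5000 theta=0.5000
After 2 (thin lens f=-33): x=6.5000 theta=23/33 (≈0.6970)
After 3 (propagate distance d=13): x=1027/66 (≈15.5606) theta=23/33 (≈0.6970)
After 4 (thin lens f=41): x=1027/66 (≈15.5606) theta=859/2706 (≈0.3174)
After 5 (propagate distance d=28): x=22053/902 (≈24.4490) theta=859/2706 (≈0.3174)
After 6 (thin lens f=45): x=22053/902 (≈24.4490) theta=-1528/6765 (≈-0.2259)
After 7 (propagate distance d=33): x=76649/4510 (≈16.9953) theta=-1528/6765 (≈-0.2259)
After 8 (curved mirror R=-98): x=76649/4510 (≈16.9953) theta=80203/662970 (≈0.1210)
After 9 (propagate distance d=10 (to screen)): x=12069433/662970 (≈18.2051) theta=80203/662970 (≈0.1210)
Rounded to 4 decimal places: x = 18.2051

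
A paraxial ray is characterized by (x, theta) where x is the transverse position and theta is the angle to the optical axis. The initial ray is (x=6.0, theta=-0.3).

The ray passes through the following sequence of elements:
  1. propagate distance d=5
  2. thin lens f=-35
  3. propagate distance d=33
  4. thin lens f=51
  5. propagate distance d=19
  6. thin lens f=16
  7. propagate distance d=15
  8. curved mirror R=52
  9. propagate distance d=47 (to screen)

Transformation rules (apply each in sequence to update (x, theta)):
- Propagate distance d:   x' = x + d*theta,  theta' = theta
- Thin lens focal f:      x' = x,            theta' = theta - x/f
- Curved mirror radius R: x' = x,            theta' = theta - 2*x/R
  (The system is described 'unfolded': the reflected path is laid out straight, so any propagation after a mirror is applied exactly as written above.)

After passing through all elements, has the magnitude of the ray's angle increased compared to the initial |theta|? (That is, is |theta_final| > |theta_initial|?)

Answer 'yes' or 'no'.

Initial: x=6.0000 theta=-0.3000
After 1 (propagate distance d=5): x=4.5000 theta=-0.3000
After 2 (thin lens f=-35): x=4.5000 theta=-6/35 (≈-0.1714)
After 3 (propagate distance d=33): x=-81/70 (≈-1.1571) theta=-6/35 (≈-0.1714)
After 4 (thin lens f=51): x=-81/70 (≈-1.1571) theta=-177/1190 (≈-0.1487)
After 5 (propagate distance d=19): x=-474/119 (≈-3.9832) theta=-177/1190 (≈-0.1487)
After 6 (thin lens f=16): x=-474/119 (≈-3.9832) theta=477/4760 (≈0.1002)
After 7 (propagate distance d=15): x=-2361/952 (≈-2.4800) theta=477/4760 (≈0.1002)
After 8 (curved mirror R=52): x=-2361/952 (≈-2.4800) theta=24207/123760 (≈0.1956)
After 9 (propagate distance d=47 (to screen)): x=830799/123760 (≈6.7130) theta=24207/123760 (≈0.1956)
|theta_initial|=0.3000 |theta_final|=24207/123760 (≈0.1956) -> not increased

Answer: no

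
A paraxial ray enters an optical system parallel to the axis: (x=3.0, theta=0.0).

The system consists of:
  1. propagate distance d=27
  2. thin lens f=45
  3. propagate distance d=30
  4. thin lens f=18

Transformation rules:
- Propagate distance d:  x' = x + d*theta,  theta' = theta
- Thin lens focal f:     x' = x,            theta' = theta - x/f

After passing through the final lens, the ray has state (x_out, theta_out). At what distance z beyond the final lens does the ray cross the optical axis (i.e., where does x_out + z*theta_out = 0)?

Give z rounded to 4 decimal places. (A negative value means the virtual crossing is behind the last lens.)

Answer: 8.1818

Derivation:
Initial: x=3.0000 theta=0.0000
After 1 (propagate distance d=27): x=3.0000 theta=0.0000
After 2 (thin lens f=45): x=3.0000 theta=-1/15 (≈-0.0667)
After 3 (propagate distance d=30): x=1.0000 theta=-1/15 (≈-0.0667)
After 4 (thin lens f=18): x=1.0000 theta=-11/90 (≈-0.1222)
z_focus = -x_out/theta_out = -(1.0000)/(-11/90) = 90/11 ≈ 8.1818
Rounded to 4 decimal places: z = 8.1818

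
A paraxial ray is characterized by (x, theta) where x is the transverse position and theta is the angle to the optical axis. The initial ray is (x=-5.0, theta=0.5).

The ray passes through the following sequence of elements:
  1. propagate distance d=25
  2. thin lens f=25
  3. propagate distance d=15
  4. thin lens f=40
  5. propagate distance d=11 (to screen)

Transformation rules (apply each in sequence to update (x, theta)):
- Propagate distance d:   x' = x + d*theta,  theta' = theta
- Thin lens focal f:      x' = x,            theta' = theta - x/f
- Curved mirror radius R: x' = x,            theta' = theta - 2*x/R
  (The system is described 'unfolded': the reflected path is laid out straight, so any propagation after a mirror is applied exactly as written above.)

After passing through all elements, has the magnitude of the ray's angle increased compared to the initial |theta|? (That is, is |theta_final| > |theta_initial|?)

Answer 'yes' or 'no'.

Initial: x=-5.0000 theta=0.5000
After 1 (propagate distance d=25): x=7.5000 theta=0.5000
After 2 (thin lens f=25): x=7.5000 theta=0.2000
After 3 (propagate distance d=15): x=10.5000 theta=0.2000
After 4 (thin lens f=40): x=10.5000 theta=-0.0625
After 5 (propagate distance d=11 (to screen)): x=9.8125 theta=-0.0625
|theta_initial|=0.5000 |theta_final|=0.0625 -> not increased

Answer: no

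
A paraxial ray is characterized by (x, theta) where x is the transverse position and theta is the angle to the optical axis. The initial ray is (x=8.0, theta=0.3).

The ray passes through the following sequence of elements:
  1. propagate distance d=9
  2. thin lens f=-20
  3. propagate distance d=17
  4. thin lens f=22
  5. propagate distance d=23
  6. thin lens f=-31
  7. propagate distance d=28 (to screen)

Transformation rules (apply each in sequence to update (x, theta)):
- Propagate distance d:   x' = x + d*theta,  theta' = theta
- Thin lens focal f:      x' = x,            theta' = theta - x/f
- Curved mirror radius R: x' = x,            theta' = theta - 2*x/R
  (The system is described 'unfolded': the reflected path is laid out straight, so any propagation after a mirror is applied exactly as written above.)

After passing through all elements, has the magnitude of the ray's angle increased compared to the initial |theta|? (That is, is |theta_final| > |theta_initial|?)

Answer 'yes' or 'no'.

Initial: x=8.0000 theta=0.3000
After 1 (propagate distance d=9): x=10.7000 theta=0.3000
After 2 (thin lens f=-20): x=10.7000 theta=0.8350
After 3 (propagate distance d=17): x=24.8950 theta=0.8350
After 4 (thin lens f=22): x=24.8950 theta=-261/880 (≈-0.2966)
After 5 (propagate distance d=23): x=79523/4400 (≈18.0734) theta=-261/880 (≈-0.2966)
After 6 (thin lens f=-31): x=79523/4400 (≈18.0734) theta=9767/34100 (≈0.2864)
After 7 (propagate distance d=28 (to screen)): x=3559117/136400 (≈26.0932) theta=9767/34100 (≈0.2864)
|theta_initial|=0.3000 |theta_final|=9767/34100 (≈0.2864) -> not increased

Answer: no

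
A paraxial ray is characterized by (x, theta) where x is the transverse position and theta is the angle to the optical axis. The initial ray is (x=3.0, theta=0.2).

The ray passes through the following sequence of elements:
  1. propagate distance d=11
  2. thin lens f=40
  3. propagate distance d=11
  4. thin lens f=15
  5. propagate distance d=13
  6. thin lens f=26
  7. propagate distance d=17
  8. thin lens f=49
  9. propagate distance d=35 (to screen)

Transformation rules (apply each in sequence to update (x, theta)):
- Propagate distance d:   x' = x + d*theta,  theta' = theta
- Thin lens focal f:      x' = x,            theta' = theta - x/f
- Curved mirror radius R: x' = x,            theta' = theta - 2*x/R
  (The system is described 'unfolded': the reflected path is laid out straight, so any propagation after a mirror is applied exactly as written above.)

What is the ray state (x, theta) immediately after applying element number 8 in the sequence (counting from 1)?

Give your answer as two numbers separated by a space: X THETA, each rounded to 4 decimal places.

Answer: -4.9855 -0.2919

Derivation:
Initial: x=3.0000 theta=0.2000
After 1 (propagate distance d=11): x=5.2000 theta=0.2000
After 2 (thin lens f=40): x=5.2000 theta=0.0700
After 3 (propagate distance d=11): x=5.9700 theta=0.0700
After 4 (thin lens f=15): x=5.9700 theta=-0.3280
After 5 (propagate distance d=13): x=1.7060 theta=-0.3280
After 6 (thin lens f=26): x=1.7060 theta=-5117/13000 (≈-0.3936)
After 7 (propagate distance d=17): x=-64811/13000 (≈-4.9855) theta=-5117/13000 (≈-0.3936)
After 8 (thin lens f=49): x=-64811/13000 (≈-4.9855) theta=-92961/318500 (≈-0.2919)
Rounded to 4 decimal places: x = -4.9855, theta = -0.2919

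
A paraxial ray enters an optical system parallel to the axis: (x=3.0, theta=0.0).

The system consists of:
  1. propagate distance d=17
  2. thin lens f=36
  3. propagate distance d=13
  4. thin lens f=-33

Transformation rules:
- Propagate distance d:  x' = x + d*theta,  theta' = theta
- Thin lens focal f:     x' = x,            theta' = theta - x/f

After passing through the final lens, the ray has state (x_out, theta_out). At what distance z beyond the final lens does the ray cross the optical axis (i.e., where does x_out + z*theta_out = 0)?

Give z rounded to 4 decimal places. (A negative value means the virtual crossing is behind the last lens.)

Initial: x=3.0000 theta=0.0000
After 1 (propagate distance d=17): x=3.0000 theta=0.0000
After 2 (thin lens f=36): x=3.0000 theta=-1/12 (≈-0.0833)
After 3 (propagate distance d=13): x=23/12 (≈1.9167) theta=-1/12 (≈-0.0833)
After 4 (thin lens f=-33): x=23/12 (≈1.9167) theta=-5/198 (≈-0.0253)
z_focus = -x_out/theta_out = -(23/12)/(-5/198) = 75.9000
Rounded to 4 decimal places: z = 75.9000

Answer: 75.9000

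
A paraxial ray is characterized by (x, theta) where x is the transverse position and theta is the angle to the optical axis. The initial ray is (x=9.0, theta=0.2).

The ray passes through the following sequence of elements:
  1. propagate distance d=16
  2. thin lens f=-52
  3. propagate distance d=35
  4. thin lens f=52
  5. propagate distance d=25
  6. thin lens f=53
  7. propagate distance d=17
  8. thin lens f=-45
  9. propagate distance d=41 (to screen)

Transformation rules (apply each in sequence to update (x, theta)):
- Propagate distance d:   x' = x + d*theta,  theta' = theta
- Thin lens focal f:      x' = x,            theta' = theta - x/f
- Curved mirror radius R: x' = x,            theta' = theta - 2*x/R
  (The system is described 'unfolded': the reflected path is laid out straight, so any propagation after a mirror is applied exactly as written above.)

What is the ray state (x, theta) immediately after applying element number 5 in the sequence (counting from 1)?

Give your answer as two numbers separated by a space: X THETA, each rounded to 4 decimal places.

Initial: x=9.0000 theta=0.2000
After 1 (propagate distance d=16): x=12.2000 theta=0.2000
After 2 (thin lens f=-52): x=12.2000 theta=113/260 (≈0.4346)
After 3 (propagate distance d=35): x=7127/260 (≈27.4115) theta=113/260 (≈0.4346)
After 4 (thin lens f=52): x=7127/260 (≈27.4115) theta=-1251/13520 (≈-0.0925)
After 5 (propagate distance d=25): x=339329/13520 (≈25.0983) theta=-1251/13520 (≈-0.0925)
Rounded to 4 decimal places: x = 25.0983, theta = -0.0925

Answer: 25.0983 -0.0925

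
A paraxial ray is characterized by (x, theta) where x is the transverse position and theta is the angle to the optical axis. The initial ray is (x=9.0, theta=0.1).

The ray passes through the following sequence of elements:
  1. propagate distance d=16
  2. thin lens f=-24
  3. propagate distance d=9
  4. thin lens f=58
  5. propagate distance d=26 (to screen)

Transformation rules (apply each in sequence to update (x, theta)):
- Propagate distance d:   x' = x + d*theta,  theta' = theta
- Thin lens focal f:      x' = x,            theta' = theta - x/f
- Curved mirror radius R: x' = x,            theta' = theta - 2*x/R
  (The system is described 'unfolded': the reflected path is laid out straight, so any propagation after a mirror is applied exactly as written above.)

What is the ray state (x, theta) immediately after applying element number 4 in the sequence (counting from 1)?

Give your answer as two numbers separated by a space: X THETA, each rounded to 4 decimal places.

Initial: x=9.0000 theta=0.1000
After 1 (propagate distance d=16): x=10.6000 theta=0.1000
After 2 (thin lens f=-24): x=10.6000 theta=13/24 (≈0.5417)
After 3 (propagate distance d=9): x=15.4750 theta=13/24 (≈0.5417)
After 4 (thin lens f=58): x=15.4750 theta=1913/6960 (≈0.2749)
Rounded to 4 decimal places: x = 15.4750, theta = 0.2749

Answer: 15.4750 0.2749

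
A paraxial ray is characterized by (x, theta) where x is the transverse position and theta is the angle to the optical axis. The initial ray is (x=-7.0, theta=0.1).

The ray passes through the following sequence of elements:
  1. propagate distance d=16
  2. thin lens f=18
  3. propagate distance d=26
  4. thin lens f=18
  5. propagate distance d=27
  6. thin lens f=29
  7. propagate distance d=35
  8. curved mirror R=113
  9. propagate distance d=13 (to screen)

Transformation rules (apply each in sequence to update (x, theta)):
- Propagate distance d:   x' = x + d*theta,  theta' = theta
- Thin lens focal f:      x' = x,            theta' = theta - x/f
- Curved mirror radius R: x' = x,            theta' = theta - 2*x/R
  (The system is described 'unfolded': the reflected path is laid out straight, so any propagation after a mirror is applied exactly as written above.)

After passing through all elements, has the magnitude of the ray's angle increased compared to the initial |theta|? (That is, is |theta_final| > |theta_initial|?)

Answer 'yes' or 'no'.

Answer: yes

Derivation:
Initial: x=-7.0000 theta=0.1000
After 1 (propagate distance d=16): x=-5.4000 theta=0.1000
After 2 (thin lens f=18): x=-5.4000 theta=0.4000
After 3 (propagate distance d=26): x=5.0000 theta=0.4000
After 4 (thin lens f=18): x=5.0000 theta=11/90 (≈0.1222)
After 5 (propagate distance d=27): x=8.3000 theta=11/90 (≈0.1222)
After 6 (thin lens f=29): x=8.3000 theta=-214/1305 (≈-0.1640)
After 7 (propagate distance d=35): x=6683/2610 (≈2.5605) theta=-214/1305 (≈-0.1640)
After 8 (curved mirror R=113): x=6683/2610 (≈2.5605) theta=-6173/29493 (≈-0.2093)
After 9 (propagate distance d=13 (to screen)): x=-47311/294930 (≈-0.1604) theta=-6173/29493 (≈-0.2093)
|theta_initial|=0.1000 |theta_final|=6173/29493 (≈0.2093) -> increased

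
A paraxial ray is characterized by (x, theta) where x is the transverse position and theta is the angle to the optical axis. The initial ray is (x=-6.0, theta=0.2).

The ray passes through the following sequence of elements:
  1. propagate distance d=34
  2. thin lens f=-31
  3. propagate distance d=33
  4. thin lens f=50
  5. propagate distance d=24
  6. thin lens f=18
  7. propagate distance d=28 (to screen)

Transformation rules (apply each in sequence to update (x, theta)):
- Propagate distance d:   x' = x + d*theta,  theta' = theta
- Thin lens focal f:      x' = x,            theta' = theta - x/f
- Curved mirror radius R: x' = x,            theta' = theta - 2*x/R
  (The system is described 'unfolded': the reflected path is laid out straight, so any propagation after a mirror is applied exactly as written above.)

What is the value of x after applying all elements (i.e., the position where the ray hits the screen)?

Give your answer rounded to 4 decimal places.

Initial: x=-6.0000 theta=0.2000
After 1 (propagate distance d=34): x=0.8000 theta=0.2000
After 2 (thin lens f=-31): x=0.8000 theta=7/31 (≈0.2258)
After 3 (propagate distance d=33): x=1279/155 (≈8.2516) theta=7/31 (≈0.2258)
After 4 (thin lens f=50): x=1279/155 (≈8.2516) theta=471/7750 (≈0.0608)
After 5 (propagate distance d=24): x=37627/3875 (≈9.7102) theta=471/7750 (≈0.0608)
After 6 (thin lens f=18): x=37627/3875 (≈9.7102) theta=-16694/34875 (≈-0.4787)
After 7 (propagate distance d=28 (to screen)): x=-128789/34875 (≈-3.6929) theta=-16694/34875 (≈-0.4787)
Rounded to 4 decimal places: x = -3.6929

Answer: -3.6929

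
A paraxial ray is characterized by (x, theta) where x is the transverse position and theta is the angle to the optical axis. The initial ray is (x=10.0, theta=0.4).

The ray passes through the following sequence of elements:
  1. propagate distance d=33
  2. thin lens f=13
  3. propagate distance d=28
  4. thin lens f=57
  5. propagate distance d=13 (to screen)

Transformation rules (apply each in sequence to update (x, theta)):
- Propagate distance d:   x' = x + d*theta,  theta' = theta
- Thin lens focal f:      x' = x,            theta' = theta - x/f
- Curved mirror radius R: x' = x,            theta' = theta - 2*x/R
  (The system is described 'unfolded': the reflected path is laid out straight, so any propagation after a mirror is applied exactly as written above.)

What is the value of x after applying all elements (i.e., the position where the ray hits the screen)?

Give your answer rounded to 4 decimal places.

Answer: -30.0184

Derivation:
Initial: x=10.0000 theta=0.4000
After 1 (propagate distance d=33): x=23.2000 theta=0.4000
After 2 (thin lens f=13): x=23.2000 theta=-18/13 (≈-1.3846)
After 3 (propagate distance d=28): x=-1012/65 (≈-15.5692) theta=-18/13 (≈-1.3846)
After 4 (thin lens f=57): x=-1012/65 (≈-15.5692) theta=-4118/3705 (≈-1.1115)
After 5 (propagate distance d=13 (to screen)): x=-111218/3705 (≈-30.0184) theta=-4118/3705 (≈-1.1115)
Rounded to 4 decimal places: x = -30.0184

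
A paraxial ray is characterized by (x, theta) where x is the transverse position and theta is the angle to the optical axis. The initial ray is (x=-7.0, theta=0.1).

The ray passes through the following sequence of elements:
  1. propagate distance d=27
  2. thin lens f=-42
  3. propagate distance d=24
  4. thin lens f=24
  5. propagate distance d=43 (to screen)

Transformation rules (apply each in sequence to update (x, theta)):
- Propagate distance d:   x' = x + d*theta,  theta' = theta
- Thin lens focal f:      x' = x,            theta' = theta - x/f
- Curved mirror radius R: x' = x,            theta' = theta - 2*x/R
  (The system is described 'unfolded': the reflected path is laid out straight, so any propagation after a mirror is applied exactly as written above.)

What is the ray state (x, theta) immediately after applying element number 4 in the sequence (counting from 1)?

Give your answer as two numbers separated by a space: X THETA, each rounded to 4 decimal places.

Initial: x=-7.0000 theta=0.1000
After 1 (propagate distance d=27): x=-4.3000 theta=0.1000
After 2 (thin lens f=-42): x=-4.3000 theta=-1/420 (≈-0.0024)
After 3 (propagate distance d=24): x=-61/14 (≈-4.3571) theta=-1/420 (≈-0.0024)
After 4 (thin lens f=24): x=-61/14 (≈-4.3571) theta=43/240 (≈0.1792)
Rounded to 4 decimal places: x = -4.3571, theta = 0.1792

Answer: -4.3571 0.1792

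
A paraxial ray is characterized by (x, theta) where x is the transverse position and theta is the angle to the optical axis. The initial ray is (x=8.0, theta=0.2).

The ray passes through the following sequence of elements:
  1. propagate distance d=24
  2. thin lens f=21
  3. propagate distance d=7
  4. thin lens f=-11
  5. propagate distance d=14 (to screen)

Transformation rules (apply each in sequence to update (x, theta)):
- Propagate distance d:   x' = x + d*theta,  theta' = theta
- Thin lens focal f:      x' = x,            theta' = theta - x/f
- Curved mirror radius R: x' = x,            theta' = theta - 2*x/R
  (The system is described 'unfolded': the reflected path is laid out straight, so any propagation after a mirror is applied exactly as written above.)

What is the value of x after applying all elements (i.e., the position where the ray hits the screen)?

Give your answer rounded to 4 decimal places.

Initial: x=8.0000 theta=0.2000
After 1 (propagate distance d=24): x=12.8000 theta=0.2000
After 2 (thin lens f=21): x=12.8000 theta=-43/105 (≈-0.4095)
After 3 (propagate distance d=7): x=149/15 (≈9.9333) theta=-43/105 (≈-0.4095)
After 4 (thin lens f=-11): x=149/15 (≈9.9333) theta=38/77 (≈0.4935)
After 5 (propagate distance d=14 (to screen)): x=2779/165 (≈16.8424) theta=38/77 (≈0.4935)
Rounded to 4 decimal places: x = 16.8424

Answer: 16.8424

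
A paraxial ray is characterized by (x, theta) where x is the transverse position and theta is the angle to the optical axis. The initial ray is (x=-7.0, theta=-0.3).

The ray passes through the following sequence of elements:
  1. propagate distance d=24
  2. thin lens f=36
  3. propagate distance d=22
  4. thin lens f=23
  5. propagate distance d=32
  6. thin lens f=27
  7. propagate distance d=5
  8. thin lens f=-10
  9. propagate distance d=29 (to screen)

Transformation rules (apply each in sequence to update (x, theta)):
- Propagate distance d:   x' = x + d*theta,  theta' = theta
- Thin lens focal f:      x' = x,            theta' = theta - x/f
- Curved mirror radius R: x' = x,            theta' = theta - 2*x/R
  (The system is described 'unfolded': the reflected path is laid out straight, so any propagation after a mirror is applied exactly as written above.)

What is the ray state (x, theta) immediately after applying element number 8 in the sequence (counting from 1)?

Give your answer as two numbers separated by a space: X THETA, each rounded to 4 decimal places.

Answer: 9.4351 1.2774

Derivation:
Initial: x=-7.0000 theta=-0.3000
After 1 (propagate distance d=24): x=-14.2000 theta=-0.3000
After 2 (thin lens f=36): x=-14.2000 theta=17/180 (≈0.0944)
After 3 (propagate distance d=22): x=-1091/90 (≈-12.1222) theta=17/180 (≈0.0944)
After 4 (thin lens f=23): x=-1091/90 (≈-12.1222) theta=2573/4140 (≈0.6215)
After 5 (propagate distance d=32): x=3215/414 (≈7.7657) theta=2573/4140 (≈0.6215)
After 6 (thin lens f=27): x=3215/414 (≈7.7657) theta=37321/111780 (≈0.3339)
After 7 (propagate distance d=5): x=210931/22356 (≈9.4351) theta=37321/111780 (≈0.3339)
After 8 (thin lens f=-10): x=210931/22356 (≈9.4351) theta=95191/74520 (≈1.2774)
Rounded to 4 decimal places: x = 9.4351, theta = 1.2774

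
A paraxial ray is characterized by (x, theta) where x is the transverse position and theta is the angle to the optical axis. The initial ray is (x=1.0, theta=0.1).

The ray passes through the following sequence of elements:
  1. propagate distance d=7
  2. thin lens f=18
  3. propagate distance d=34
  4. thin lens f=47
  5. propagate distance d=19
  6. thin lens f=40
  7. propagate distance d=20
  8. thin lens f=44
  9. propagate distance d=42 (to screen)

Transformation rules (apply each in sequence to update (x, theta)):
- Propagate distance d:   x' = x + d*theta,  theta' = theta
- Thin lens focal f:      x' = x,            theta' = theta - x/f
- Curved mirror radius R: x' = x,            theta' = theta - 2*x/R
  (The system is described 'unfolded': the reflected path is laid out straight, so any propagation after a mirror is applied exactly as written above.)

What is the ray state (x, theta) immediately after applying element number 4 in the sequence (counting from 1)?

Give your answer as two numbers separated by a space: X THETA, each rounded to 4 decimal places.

Answer: 1.8889 -0.0346

Derivation:
Initial: x=1.0000 theta=0.1000
After 1 (propagate distance d=7): x=1.7000 theta=0.1000
After 2 (thin lens f=18): x=1.7000 theta=1/180 (≈0.0056)
After 3 (propagate distance d=34): x=17/9 (≈1.8889) theta=1/180 (≈0.0056)
After 4 (thin lens f=47): x=17/9 (≈1.8889) theta=-293/8460 (≈-0.0346)
Rounded to 4 decimal places: x = 1.8889, theta = -0.0346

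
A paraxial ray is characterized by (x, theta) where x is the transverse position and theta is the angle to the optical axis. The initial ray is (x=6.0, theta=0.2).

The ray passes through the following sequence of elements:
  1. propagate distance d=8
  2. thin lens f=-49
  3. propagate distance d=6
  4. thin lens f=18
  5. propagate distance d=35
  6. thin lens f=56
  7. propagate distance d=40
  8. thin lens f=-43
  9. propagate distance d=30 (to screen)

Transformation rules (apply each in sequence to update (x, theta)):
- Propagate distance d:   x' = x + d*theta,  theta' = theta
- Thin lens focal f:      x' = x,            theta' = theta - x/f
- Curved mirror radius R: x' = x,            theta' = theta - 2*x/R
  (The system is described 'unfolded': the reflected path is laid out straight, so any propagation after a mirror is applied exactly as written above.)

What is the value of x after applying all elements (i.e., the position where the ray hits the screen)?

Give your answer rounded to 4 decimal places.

Initial: x=6.0000 theta=0.2000
After 1 (propagate distance d=8): x=7.6000 theta=0.2000
After 2 (thin lens f=-49): x=7.6000 theta=87/245 (≈0.3551)
After 3 (propagate distance d=6): x=2384/245 (≈9.7306) theta=87/245 (≈0.3551)
After 4 (thin lens f=18): x=2384/245 (≈9.7306) theta=-409/2205 (≈-0.1855)
After 5 (propagate distance d=35): x=7141/2205 (≈3.2385) theta=-409/2205 (≈-0.1855)
After 6 (thin lens f=56): x=7141/2205 (≈3.2385) theta=-2003/8232 (≈-0.2433)
After 7 (propagate distance d=40): x=-100238/15435 (≈-6.4942) theta=-2003/8232 (≈-0.2433)
After 8 (thin lens f=-43): x=-100238/15435 (≈-6.4942) theta=-2093839/5309640 (≈-0.3943)
After 9 (propagate distance d=30 (to screen)): x=-48648521/2654820 (≈-18.3246) theta=-2093839/5309640 (≈-0.3943)
Rounded to 4 decimal places: x = -18.3246

Answer: -18.3246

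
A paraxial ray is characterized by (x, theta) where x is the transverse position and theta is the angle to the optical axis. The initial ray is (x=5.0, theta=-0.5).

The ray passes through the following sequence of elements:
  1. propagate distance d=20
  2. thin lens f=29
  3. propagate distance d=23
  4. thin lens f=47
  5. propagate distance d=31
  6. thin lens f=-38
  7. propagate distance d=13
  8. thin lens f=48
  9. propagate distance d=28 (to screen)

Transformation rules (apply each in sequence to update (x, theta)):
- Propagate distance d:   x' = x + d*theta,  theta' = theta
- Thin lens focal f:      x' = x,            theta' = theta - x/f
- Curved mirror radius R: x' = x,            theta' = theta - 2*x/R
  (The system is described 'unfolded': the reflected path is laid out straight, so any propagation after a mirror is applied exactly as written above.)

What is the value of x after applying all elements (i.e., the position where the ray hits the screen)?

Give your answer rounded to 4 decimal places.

Answer: -20.7269

Derivation:
Initial: x=5.0000 theta=-0.5000
After 1 (propagate distance d=20): x=-5.0000 theta=-0.5000
After 2 (thin lens f=29): x=-5.0000 theta=-19/58 (≈-0.3276)
After 3 (propagate distance d=23): x=-727/58 (≈-12.5345) theta=-19/58 (≈-0.3276)
After 4 (thin lens f=47): x=-727/58 (≈-12.5345) theta=-83/1363 (≈-0.0609)
After 5 (propagate distance d=31): x=-39315/2726 (≈-14.4222) theta=-83/1363 (≈-0.0609)
After 6 (thin lens f=-38): x=-39315/2726 (≈-14.4222) theta=-45623/103588 (≈-0.4404)
After 7 (propagate distance d=13): x=-2087069/103588 (≈-20.1478) theta=-45623/103588 (≈-0.4404)
After 8 (thin lens f=48): x=-2087069/103588 (≈-20.1478) theta=-102835/4972224 (≈-0.0207)
After 9 (propagate distance d=28 (to screen)): x=-888437/42864 (≈-20.7269) theta=-102835/4972224 (≈-0.0207)
Rounded to 4 decimal places: x = -20.7269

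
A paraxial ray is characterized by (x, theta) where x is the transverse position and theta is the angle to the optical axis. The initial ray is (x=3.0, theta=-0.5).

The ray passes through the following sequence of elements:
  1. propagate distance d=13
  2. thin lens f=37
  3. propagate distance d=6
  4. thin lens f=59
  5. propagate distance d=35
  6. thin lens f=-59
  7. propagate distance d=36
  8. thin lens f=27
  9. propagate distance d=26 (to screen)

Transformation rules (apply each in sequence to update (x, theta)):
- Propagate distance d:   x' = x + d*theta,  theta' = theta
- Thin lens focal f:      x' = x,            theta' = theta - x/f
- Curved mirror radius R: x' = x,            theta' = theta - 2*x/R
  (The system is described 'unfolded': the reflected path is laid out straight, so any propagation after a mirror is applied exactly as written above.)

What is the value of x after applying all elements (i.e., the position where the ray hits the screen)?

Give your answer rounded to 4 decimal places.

Initial: x=3.0000 theta=-0.5000
After 1 (propagate distance d=13): x=-3.5000 theta=-0.5000
After 2 (thin lens f=37): x=-3.5000 theta=-15/37 (≈-0.4054)
After 3 (propagate distance d=6): x=-439/74 (≈-5.9324) theta=-15/37 (≈-0.4054)
After 4 (thin lens f=59): x=-439/74 (≈-5.9324) theta=-1331/4366 (≈-0.3049)
After 5 (propagate distance d=35): x=-36243/2183 (≈-16.6024) theta=-1331/4366 (≈-0.3049)
After 6 (thin lens f=-59): x=-36243/2183 (≈-16.6024) theta=-151015/257594 (≈-0.5863)
After 7 (propagate distance d=36): x=-4856607/128797 (≈-37.7075) theta=-151015/257594 (≈-0.5863)
After 8 (thin lens f=27): x=-4856607/128797 (≈-37.7075) theta=626201/772782 (≈0.8103)
After 9 (propagate distance d=26 (to screen)): x=-6429208/386391 (≈-16.6391) theta=626201/772782 (≈0.8103)
Rounded to 4 decimal places: x = -16.6391

Answer: -16.6391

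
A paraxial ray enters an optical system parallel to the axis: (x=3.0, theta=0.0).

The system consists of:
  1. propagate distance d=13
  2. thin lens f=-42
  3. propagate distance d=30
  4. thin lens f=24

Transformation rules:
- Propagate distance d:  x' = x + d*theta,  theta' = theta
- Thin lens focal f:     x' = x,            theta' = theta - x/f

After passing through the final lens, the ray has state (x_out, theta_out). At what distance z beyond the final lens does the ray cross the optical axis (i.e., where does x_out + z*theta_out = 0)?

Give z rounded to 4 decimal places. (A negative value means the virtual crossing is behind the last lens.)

Answer: 36.0000

Derivation:
Initial: x=3.0000 theta=0.0000
After 1 (propagate distance d=13): x=3.0000 theta=0.0000
After 2 (thin lens f=-42): x=3.0000 theta=1/14 (≈0.0714)
After 3 (propagate distance d=30): x=36/7 (≈5.1429) theta=1/14 (≈0.0714)
After 4 (thin lens f=24): x=36/7 (≈5.1429) theta=-1/7 (≈-0.1429)
z_focus = -x_out/theta_out = -(36/7)/(-1/7) = 36.0000
Rounded to 4 decimal places: z = 36.0000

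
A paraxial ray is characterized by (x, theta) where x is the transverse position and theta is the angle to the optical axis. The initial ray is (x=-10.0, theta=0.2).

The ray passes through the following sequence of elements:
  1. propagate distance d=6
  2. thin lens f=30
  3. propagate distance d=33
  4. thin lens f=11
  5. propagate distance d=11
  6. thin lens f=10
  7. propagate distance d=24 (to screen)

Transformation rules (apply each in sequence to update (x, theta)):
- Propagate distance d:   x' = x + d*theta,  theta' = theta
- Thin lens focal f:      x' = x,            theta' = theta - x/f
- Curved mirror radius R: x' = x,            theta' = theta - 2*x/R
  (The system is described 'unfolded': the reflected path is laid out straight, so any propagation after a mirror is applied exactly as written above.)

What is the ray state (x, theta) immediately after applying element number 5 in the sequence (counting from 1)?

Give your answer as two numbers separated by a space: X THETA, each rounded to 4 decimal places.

Answer: 5.4267 -0.1867

Derivation:
Initial: x=-10.0000 theta=0.2000
After 1 (propagate distance d=6): x=-8.8000 theta=0.2000
After 2 (thin lens f=30): x=-8.8000 theta=37/75 (≈0.4933)
After 3 (propagate distance d=33): x=7.4800 theta=37/75 (≈0.4933)
After 4 (thin lens f=11): x=7.4800 theta=-14/75 (≈-0.1867)
After 5 (propagate distance d=11): x=407/75 (≈5.4267) theta=-14/75 (≈-0.1867)
Rounded to 4 decimal places: x = 5.4267, theta = -0.1867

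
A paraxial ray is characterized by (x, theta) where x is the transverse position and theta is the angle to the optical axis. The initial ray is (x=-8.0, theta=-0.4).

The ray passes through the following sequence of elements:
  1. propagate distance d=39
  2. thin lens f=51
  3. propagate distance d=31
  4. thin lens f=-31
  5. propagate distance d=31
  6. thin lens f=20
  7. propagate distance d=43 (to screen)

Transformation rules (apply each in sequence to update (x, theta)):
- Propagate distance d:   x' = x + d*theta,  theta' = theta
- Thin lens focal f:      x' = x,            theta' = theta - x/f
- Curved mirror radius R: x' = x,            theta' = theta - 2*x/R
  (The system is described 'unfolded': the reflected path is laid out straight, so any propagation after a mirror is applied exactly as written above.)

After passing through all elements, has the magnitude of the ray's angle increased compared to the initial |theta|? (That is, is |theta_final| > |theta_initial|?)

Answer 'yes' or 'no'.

Answer: yes

Derivation:
Initial: x=-8.0000 theta=-0.4000
After 1 (propagate distance d=39): x=-23.6000 theta=-0.4000
After 2 (thin lens f=51): x=-23.6000 theta=16/255 (≈0.0627)
After 3 (propagate distance d=31): x=-5522/255 (≈-21.6549) theta=16/255 (≈0.0627)
After 4 (thin lens f=-31): x=-5522/255 (≈-21.6549) theta=-5026/7905 (≈-0.6358)
After 5 (propagate distance d=31): x=-3516/85 (≈-41.3647) theta=-5026/7905 (≈-0.6358)
After 6 (thin lens f=20): x=-3516/85 (≈-41.3647) theta=56617/39525 (≈1.4324)
After 7 (propagate distance d=43 (to screen)): x=799591/39525 (≈20.2300) theta=56617/39525 (≈1.4324)
|theta_initial|=0.4000 |theta_final|=56617/39525 (≈1.4324) -> increased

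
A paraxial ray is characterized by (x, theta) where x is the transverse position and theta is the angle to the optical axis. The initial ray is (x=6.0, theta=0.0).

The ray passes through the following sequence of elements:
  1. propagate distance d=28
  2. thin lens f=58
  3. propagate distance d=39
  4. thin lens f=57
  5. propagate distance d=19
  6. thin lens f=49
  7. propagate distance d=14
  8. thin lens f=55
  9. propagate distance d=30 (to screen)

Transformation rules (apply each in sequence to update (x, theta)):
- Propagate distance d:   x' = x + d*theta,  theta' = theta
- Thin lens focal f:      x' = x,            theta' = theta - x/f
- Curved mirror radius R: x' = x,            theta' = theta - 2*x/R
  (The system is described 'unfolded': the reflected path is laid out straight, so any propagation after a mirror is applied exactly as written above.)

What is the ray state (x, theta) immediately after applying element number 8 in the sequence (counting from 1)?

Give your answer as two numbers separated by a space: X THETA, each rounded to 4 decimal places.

Initial: x=6.0000 theta=0.0000
After 1 (propagate distance d=28): x=6.0000 theta=0.0000
After 2 (thin lens f=58): x=6.0000 theta=-3/29 (≈-0.1034)
After 3 (propagate distance d=39): x=57/29 (≈1.9655) theta=-3/29 (≈-0.1034)
After 4 (thin lens f=57): x=57/29 (≈1.9655) theta=-4/29 (≈-0.1379)
After 5 (propagate distance d=19): x=-19/29 (≈-0.6552) theta=-4/29 (≈-0.1379)
After 6 (thin lens f=49): x=-19/29 (≈-0.6552) theta=-177/1421 (≈-0.1246)
After 7 (propagate distance d=14): x=-487/203 (≈-2.3990) theta=-177/1421 (≈-0.1246)
After 8 (thin lens f=55): x=-487/203 (≈-2.3990) theta=-6326/78155 (≈-0.0809)
Rounded to 4 decimal places: x = -2.3990, theta = -0.0809

Answer: -2.3990 -0.0809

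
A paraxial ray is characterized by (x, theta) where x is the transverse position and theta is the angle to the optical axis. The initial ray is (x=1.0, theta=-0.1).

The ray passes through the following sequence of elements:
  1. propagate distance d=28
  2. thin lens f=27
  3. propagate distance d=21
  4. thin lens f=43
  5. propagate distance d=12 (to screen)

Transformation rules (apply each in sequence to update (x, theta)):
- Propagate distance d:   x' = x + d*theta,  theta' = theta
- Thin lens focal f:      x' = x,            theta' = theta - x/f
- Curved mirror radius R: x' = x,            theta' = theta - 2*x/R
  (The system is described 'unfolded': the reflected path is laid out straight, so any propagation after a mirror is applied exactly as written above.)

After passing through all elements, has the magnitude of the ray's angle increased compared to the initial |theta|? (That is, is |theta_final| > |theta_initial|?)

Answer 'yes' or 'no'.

Initial: x=1.0000 theta=-0.1000
After 1 (propagate distance d=28): x=-1.8000 theta=-0.1000
After 2 (thin lens f=27): x=-1.8000 theta=-1/30 (≈-0.0333)
After 3 (propagate distance d=21): x=-2.5000 theta=-1/30 (≈-0.0333)
After 4 (thin lens f=43): x=-2.5000 theta=16/645 (≈0.0248)
After 5 (propagate distance d=12 (to screen)): x=-947/430 (≈-2.2023) theta=16/645 (≈0.0248)
|theta_initial|=0.1000 |theta_final|=16/645 (≈0.0248) -> not increased

Answer: no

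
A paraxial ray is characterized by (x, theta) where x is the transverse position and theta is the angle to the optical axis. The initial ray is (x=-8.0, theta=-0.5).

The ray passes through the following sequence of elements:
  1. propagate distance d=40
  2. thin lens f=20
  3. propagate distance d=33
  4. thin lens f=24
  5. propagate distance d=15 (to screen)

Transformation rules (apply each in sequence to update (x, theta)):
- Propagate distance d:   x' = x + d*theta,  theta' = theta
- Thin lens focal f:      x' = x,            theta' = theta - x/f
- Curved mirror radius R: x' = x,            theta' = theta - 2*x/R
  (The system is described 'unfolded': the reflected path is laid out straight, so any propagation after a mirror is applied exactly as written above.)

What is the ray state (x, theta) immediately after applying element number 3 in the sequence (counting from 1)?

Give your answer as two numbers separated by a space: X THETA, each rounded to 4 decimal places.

Answer: 1.7000 0.9000

Derivation:
Initial: x=-8.0000 theta=-0.5000
After 1 (propagate distance d=40): x=-28.0000 theta=-0.5000
After 2 (thin lens f=20): x=-28.0000 theta=0.9000
After 3 (propagate distance d=33): x=1.7000 theta=0.9000
Rounded to 4 decimal places: x = 1.7000, theta = 0.9000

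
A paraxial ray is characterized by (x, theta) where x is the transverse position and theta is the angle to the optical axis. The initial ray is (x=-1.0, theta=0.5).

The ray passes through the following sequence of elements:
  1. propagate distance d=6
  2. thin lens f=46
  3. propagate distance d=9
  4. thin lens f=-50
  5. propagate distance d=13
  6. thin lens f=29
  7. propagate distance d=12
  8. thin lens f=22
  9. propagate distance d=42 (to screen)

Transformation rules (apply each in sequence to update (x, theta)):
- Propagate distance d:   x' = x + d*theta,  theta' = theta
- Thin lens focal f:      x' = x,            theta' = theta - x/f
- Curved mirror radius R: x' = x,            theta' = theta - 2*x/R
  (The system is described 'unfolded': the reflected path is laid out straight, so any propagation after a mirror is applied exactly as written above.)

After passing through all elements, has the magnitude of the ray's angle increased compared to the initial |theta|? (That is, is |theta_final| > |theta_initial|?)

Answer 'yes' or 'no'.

Answer: yes

Derivation:
Initial: x=-1.0000 theta=0.5000
After 1 (propagate distance d=6): x=2.0000 theta=0.5000
After 2 (thin lens f=46): x=2.0000 theta=21/46 (≈0.4565)
After 3 (propagate distance d=9): x=281/46 (≈6.1087) theta=21/46 (≈0.4565)
After 4 (thin lens f=-50): x=281/46 (≈6.1087) theta=1331/2300 (≈0.5787)
After 5 (propagate distance d=13): x=31353/2300 (≈13.6317) theta=1331/2300 (≈0.5787)
After 6 (thin lens f=29): x=31353/2300 (≈13.6317) theta=3623/33350 (≈0.1086)
After 7 (propagate distance d=12): x=996189/66700 (≈14.9354) theta=3623/33350 (≈0.1086)
After 8 (thin lens f=22): x=996189/66700 (≈14.9354) theta=-836777/1467400 (≈-0.5702)
After 9 (propagate distance d=42 (to screen)): x=-3307119/366850 (≈-9.0149) theta=-836777/1467400 (≈-0.5702)
|theta_initial|=0.5000 |theta_final|=836777/1467400 (≈0.5702) -> increased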